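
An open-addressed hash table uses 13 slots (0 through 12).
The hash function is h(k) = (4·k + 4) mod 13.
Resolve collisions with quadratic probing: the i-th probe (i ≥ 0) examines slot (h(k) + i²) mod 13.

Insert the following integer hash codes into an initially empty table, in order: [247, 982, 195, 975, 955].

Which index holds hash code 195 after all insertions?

5

247 hashes to 4; slot 4 is free => place at 4.
982 hashes to 6; slot 6 is free => place at 6.
195 hashes to 4; 4 taken => place at 5.
975 hashes to 4; 4,5 taken => place at 8.
955 hashes to 2; slot 2 is free => place at 2.
Table: [_, _, 955, _, 247, 195, 982, _, 975, _, _, _, _]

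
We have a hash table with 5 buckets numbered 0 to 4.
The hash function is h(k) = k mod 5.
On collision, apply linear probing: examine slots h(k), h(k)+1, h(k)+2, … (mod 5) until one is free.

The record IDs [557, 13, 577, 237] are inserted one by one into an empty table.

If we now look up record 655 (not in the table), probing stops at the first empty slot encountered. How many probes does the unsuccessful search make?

2

557: h=2 => slot 2
13: h=3 => slot 3
577: h=2, probe 2,3,4 => slot 4
237: h=2, probe 2,3,4,0 => slot 0
Table: [237, ∅, 557, 13, 577]
Lookup 655: h=0, probe 0,1 → slot 1 empty, not found.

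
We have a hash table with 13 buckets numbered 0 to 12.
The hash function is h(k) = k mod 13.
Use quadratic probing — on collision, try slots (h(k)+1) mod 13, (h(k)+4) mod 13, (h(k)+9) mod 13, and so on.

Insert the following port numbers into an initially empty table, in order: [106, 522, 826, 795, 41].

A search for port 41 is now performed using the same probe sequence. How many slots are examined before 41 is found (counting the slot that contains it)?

106 hashes to 2; slot 2 is free => place at 2.
522 hashes to 2; 2 taken => place at 3.
826 hashes to 7; slot 7 is free => place at 7.
795 hashes to 2; 2,3 taken => place at 6.
41 hashes to 2; 2,3,6 taken => place at 11.
Table: [_, _, 106, 522, _, _, 795, 826, _, _, _, 41, _]
Lookup 41: h=2, probe 2,3,6,11 → found at 11.

4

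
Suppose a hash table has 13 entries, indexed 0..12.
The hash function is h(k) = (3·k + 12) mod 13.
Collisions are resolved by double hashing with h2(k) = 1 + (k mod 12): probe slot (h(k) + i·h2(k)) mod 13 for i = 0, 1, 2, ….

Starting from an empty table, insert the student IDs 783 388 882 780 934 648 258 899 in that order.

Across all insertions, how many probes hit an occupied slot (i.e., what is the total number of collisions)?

Insert 783: h=8, slot 8 empty => index 8.
Insert 388: h=6, slot 6 empty => index 6.
Insert 882: h=6, h2=7, slot 6 occupied => index 0.
Insert 780: h=12, slot 12 empty => index 12.
Insert 934: h=6, h2=11, slot 6 occupied => index 4.
Insert 648: h=6, h2=1, slot 6 occupied => index 7.
Insert 258: h=6, h2=7, slots 6,0,7 occupied => index 1.
Insert 899: h=5, slot 5 empty => index 5.
Table: [882, 258, —, —, 934, 899, 388, 648, 783, —, —, —, 780]

6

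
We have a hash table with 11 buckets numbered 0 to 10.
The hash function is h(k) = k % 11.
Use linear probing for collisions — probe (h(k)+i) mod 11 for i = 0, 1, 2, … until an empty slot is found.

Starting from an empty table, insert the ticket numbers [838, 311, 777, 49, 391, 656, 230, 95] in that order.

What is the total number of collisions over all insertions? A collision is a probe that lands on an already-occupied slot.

3

Insert 838: h=2, slot 2 empty → index 2.
Insert 311: h=3, slot 3 empty → index 3.
Insert 777: h=7, slot 7 empty → index 7.
Insert 49: h=5, slot 5 empty → index 5.
Insert 391: h=6, slot 6 empty → index 6.
Insert 656: h=7, slot 7 occupied → index 8.
Insert 230: h=10, slot 10 empty → index 10.
Insert 95: h=7, slots 7,8 occupied → index 9.
Table: [∅, ∅, 838, 311, ∅, 49, 391, 777, 656, 95, 230]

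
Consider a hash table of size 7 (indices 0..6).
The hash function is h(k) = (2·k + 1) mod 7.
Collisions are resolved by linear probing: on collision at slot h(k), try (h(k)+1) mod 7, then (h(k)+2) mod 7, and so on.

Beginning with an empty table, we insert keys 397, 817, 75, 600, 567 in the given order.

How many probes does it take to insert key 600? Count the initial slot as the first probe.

4

397 hashes to 4; slot 4 is free → place at 4.
817 hashes to 4; 4 taken → place at 5.
75 hashes to 4; 4,5 taken → place at 6.
600 hashes to 4; 4,5,6 taken → place at 0.
567 hashes to 1; slot 1 is free → place at 1.
Table: [600, 567, —, —, 397, 817, 75]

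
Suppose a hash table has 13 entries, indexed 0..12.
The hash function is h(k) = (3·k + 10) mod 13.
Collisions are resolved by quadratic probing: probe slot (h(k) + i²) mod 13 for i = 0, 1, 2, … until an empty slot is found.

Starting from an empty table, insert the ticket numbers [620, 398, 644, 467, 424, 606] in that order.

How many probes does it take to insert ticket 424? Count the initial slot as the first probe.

Insert 620: h=11, slot 11 empty → index 11.
Insert 398: h=8, slot 8 empty → index 8.
Insert 644: h=5, slot 5 empty → index 5.
Insert 467: h=7, slot 7 empty → index 7.
Insert 424: h=8, slot 8 occupied → index 9.
Insert 606: h=8, slots 8,9 occupied → index 12.
Table: [—, —, —, —, —, 644, —, 467, 398, 424, —, 620, 606]

2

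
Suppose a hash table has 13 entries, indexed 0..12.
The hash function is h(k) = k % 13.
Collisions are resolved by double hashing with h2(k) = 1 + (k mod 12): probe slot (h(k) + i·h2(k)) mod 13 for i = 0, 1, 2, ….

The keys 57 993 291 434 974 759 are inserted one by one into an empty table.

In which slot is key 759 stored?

57: h=5 => slot 5
993: h=5, h2=10, probe 5,2 => slot 2
291: h=5, h2=4, probe 5,9 => slot 9
434: h=5, h2=3, probe 5,8 => slot 8
974: h=12 => slot 12
759: h=5, h2=4, probe 5,9,0 => slot 0
Table: [759, _, 993, _, _, 57, _, _, 434, 291, _, _, 974]

0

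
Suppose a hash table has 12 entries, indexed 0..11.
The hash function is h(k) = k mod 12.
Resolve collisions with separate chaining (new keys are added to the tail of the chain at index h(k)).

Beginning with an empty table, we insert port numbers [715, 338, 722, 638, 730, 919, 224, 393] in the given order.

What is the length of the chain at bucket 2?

3

715 → bucket 7
338 → bucket 2
722 → bucket 2 (collision)
638 → bucket 2 (collision)
730 → bucket 10
919 → bucket 7 (collision)
224 → bucket 8
393 → bucket 9
Final buckets:
0: ∅
1: ∅
2: 338 -> 722 -> 638
3: ∅
4: ∅
5: ∅
6: ∅
7: 715 -> 919
8: 224
9: 393
10: 730
11: ∅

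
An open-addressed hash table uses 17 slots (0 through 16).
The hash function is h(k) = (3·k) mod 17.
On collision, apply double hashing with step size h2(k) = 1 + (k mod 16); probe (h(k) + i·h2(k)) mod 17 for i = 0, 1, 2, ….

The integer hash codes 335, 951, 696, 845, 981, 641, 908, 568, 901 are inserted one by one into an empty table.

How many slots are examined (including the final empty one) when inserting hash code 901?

3

335 hashes to 2; slot 2 is free -> place at 2.
951 hashes to 14; slot 14 is free -> place at 14.
696 hashes to 14, h2=9; 14 taken -> place at 6.
845 hashes to 2, h2=14; 2 taken -> place at 16.
981 hashes to 2, h2=6; 2 taken -> place at 8.
641 hashes to 2, h2=2; 2 taken -> place at 4.
908 hashes to 4, h2=13; 4 taken -> place at 0.
568 hashes to 4, h2=9; 4 taken -> place at 13.
901 hashes to 0, h2=6; 0,6 taken -> place at 12.
Table: [908, _, 335, _, 641, _, 696, _, 981, _, _, _, 901, 568, 951, _, 845]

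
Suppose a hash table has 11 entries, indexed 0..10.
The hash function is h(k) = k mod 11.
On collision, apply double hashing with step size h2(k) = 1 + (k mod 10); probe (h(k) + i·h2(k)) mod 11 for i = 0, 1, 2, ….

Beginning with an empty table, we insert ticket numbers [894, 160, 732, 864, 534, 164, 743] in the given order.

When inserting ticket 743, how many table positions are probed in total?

4

894 hashes to 3; slot 3 is free -> place at 3.
160 hashes to 6; slot 6 is free -> place at 6.
732 hashes to 6, h2=3; 6 taken -> place at 9.
864 hashes to 6, h2=5; 6 taken -> place at 0.
534 hashes to 6, h2=5; 6,0 taken -> place at 5.
164 hashes to 10; slot 10 is free -> place at 10.
743 hashes to 6, h2=4; 6,10,3 taken -> place at 7.
Table: [864, —, —, 894, —, 534, 160, 743, —, 732, 164]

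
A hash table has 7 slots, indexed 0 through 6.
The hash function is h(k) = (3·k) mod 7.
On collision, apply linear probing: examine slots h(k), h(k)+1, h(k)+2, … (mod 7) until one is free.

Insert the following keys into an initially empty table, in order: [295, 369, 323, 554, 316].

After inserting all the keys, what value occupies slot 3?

295

295: h=3 → slot 3
369: h=1 → slot 1
323: h=3, probe 3,4 → slot 4
554: h=3, probe 3,4,5 → slot 5
316: h=3, probe 3,4,5,6 → slot 6
Table: [-, 369, -, 295, 323, 554, 316]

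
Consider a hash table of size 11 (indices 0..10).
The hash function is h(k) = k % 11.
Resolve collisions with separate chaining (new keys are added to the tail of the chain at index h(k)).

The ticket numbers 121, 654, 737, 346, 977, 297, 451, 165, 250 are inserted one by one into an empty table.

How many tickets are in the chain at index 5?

2

Insert 121: h=0, bucket 0 empty → new chain.
Insert 654: h=5, bucket 5 empty → new chain.
Insert 737: h=0, bucket 0 nonempty → append to chain.
Insert 346: h=5, bucket 5 nonempty → append to chain.
Insert 977: h=9, bucket 9 empty → new chain.
Insert 297: h=0, bucket 0 nonempty → append to chain.
Insert 451: h=0, bucket 0 nonempty → append to chain.
Insert 165: h=0, bucket 0 nonempty → append to chain.
Insert 250: h=8, bucket 8 empty → new chain.
Final buckets:
0: 121 -> 737 -> 297 -> 451 -> 165
1: .
2: .
3: .
4: .
5: 654 -> 346
6: .
7: .
8: 250
9: 977
10: .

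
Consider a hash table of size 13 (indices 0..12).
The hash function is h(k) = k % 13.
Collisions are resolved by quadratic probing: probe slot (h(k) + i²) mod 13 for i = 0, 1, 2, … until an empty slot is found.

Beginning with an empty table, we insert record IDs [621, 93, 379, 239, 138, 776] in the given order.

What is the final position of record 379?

3

621 hashes to 10; slot 10 is free → place at 10.
93 hashes to 2; slot 2 is free → place at 2.
379 hashes to 2; 2 taken → place at 3.
239 hashes to 5; slot 5 is free → place at 5.
138 hashes to 8; slot 8 is free → place at 8.
776 hashes to 9; slot 9 is free → place at 9.
Table: [∅, ∅, 93, 379, ∅, 239, ∅, ∅, 138, 776, 621, ∅, ∅]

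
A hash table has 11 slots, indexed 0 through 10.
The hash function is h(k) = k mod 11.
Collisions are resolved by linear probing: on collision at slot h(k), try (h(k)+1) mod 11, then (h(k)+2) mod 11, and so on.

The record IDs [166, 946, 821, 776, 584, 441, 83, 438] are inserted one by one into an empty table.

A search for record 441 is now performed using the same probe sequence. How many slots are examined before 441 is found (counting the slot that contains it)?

Insert 166: h=1, slot 1 empty → index 1.
Insert 946: h=0, slot 0 empty → index 0.
Insert 821: h=7, slot 7 empty → index 7.
Insert 776: h=6, slot 6 empty → index 6.
Insert 584: h=1, slot 1 occupied → index 2.
Insert 441: h=1, slots 1,2 occupied → index 3.
Insert 83: h=6, slots 6,7 occupied → index 8.
Insert 438: h=9, slot 9 empty → index 9.
Table: [946, 166, 584, 441, _, _, 776, 821, 83, 438, _]
Lookup 441: h=1, probe 1,2,3 → found at 3.

3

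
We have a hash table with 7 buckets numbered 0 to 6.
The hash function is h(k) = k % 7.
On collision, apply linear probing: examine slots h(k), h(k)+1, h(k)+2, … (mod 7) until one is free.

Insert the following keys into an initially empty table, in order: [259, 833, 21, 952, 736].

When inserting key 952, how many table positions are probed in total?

259: h=0 → slot 0
833: h=0, probe 0,1 → slot 1
21: h=0, probe 0,1,2 → slot 2
952: h=0, probe 0,1,2,3 → slot 3
736: h=1, probe 1,2,3,4 → slot 4
Table: [259, 833, 21, 952, 736, -, -]

4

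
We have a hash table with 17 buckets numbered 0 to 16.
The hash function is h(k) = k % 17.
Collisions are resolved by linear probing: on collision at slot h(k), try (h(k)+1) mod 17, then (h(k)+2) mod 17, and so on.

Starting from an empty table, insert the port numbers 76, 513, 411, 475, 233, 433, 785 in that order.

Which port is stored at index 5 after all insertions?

785

Insert 76: h=8, slot 8 empty => index 8.
Insert 513: h=3, slot 3 empty => index 3.
Insert 411: h=3, slot 3 occupied => index 4.
Insert 475: h=16, slot 16 empty => index 16.
Insert 233: h=12, slot 12 empty => index 12.
Insert 433: h=8, slot 8 occupied => index 9.
Insert 785: h=3, slots 3,4 occupied => index 5.
Table: [∅, ∅, ∅, 513, 411, 785, ∅, ∅, 76, 433, ∅, ∅, 233, ∅, ∅, ∅, 475]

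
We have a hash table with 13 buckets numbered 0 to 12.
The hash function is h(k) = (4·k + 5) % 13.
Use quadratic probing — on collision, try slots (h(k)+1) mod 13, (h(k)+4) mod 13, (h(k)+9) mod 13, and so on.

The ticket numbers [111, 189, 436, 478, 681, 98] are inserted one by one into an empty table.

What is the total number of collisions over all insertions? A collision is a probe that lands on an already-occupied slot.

6

Insert 111: h=7, slot 7 empty -> index 7.
Insert 189: h=7, slot 7 occupied -> index 8.
Insert 436: h=7, slots 7,8 occupied -> index 11.
Insert 478: h=6, slot 6 empty -> index 6.
Insert 681: h=12, slot 12 empty -> index 12.
Insert 98: h=7, slots 7,8,11 occupied -> index 3.
Table: [-, -, -, 98, -, -, 478, 111, 189, -, -, 436, 681]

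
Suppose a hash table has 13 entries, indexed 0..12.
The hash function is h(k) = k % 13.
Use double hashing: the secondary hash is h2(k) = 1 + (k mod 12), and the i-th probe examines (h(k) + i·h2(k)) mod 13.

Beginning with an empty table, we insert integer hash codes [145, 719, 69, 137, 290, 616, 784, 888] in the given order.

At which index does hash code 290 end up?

10

Insert 145: h=2, slot 2 empty => index 2.
Insert 719: h=4, slot 4 empty => index 4.
Insert 69: h=4, h2=10, slot 4 occupied => index 1.
Insert 137: h=7, slot 7 empty => index 7.
Insert 290: h=4, h2=3, slots 4,7 occupied => index 10.
Insert 616: h=5, slot 5 empty => index 5.
Insert 784: h=4, h2=5, slot 4 occupied => index 9.
Insert 888: h=4, h2=1, slots 4,5 occupied => index 6.
Table: [∅, 69, 145, ∅, 719, 616, 888, 137, ∅, 784, 290, ∅, ∅]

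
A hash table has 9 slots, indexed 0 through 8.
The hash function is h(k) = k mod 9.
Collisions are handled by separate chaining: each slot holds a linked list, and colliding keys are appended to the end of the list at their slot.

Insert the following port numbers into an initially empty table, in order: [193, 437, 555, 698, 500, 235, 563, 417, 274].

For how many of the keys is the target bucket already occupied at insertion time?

4

193 → bucket 4
437 → bucket 5
555 → bucket 6
698 → bucket 5 (collision)
500 → bucket 5 (collision)
235 → bucket 1
563 → bucket 5 (collision)
417 → bucket 3
274 → bucket 4 (collision)
Final buckets:
0: _
1: 235
2: _
3: 417
4: 193 -> 274
5: 437 -> 698 -> 500 -> 563
6: 555
7: _
8: _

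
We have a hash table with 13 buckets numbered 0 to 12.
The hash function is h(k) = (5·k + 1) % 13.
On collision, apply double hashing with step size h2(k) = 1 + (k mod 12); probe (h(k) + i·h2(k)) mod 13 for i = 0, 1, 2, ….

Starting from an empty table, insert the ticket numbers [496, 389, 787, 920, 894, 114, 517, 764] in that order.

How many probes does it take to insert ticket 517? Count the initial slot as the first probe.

2

Insert 496: h=11, slot 11 empty → index 11.
Insert 389: h=9, slot 9 empty → index 9.
Insert 787: h=10, slot 10 empty → index 10.
Insert 920: h=12, slot 12 empty → index 12.
Insert 894: h=12, h2=7, slot 12 occupied → index 6.
Insert 114: h=12, h2=7, slots 12,6 occupied → index 0.
Insert 517: h=12, h2=2, slot 12 occupied → index 1.
Insert 764: h=12, h2=9, slot 12 occupied → index 8.
Table: [114, 517, ., ., ., ., 894, ., 764, 389, 787, 496, 920]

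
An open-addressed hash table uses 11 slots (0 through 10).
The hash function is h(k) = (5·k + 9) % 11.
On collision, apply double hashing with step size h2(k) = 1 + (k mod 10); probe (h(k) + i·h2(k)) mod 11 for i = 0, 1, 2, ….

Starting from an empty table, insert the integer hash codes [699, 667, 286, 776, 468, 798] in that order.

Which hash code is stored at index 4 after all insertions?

468

699: h=6 => slot 6
667: h=0 => slot 0
286: h=9 => slot 9
776: h=6, h2=7, probe 6,2 => slot 2
468: h=6, h2=9, probe 6,4 => slot 4
798: h=6, h2=9, probe 6,4,2,0,9,7 => slot 7
Table: [667, ., 776, ., 468, ., 699, 798, ., 286, .]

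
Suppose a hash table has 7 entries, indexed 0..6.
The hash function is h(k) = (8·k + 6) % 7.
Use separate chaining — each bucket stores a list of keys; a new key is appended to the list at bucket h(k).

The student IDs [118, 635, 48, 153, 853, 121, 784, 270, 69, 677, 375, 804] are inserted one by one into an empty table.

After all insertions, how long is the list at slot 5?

6

Insert 118: h=5, bucket 5 empty -> new chain.
Insert 635: h=4, bucket 4 empty -> new chain.
Insert 48: h=5, bucket 5 nonempty -> append to chain.
Insert 153: h=5, bucket 5 nonempty -> append to chain.
Insert 853: h=5, bucket 5 nonempty -> append to chain.
Insert 121: h=1, bucket 1 empty -> new chain.
Insert 784: h=6, bucket 6 empty -> new chain.
Insert 270: h=3, bucket 3 empty -> new chain.
Insert 69: h=5, bucket 5 nonempty -> append to chain.
Insert 677: h=4, bucket 4 nonempty -> append to chain.
Insert 375: h=3, bucket 3 nonempty -> append to chain.
Insert 804: h=5, bucket 5 nonempty -> append to chain.
Final buckets:
0: -
1: 121
2: -
3: 270 -> 375
4: 635 -> 677
5: 118 -> 48 -> 153 -> 853 -> 69 -> 804
6: 784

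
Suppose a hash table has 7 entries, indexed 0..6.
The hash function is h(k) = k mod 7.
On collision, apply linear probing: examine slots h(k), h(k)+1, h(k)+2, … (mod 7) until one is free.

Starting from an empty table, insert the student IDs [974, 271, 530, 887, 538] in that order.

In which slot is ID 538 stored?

Insert 974: h=1, slot 1 empty -> index 1.
Insert 271: h=5, slot 5 empty -> index 5.
Insert 530: h=5, slot 5 occupied -> index 6.
Insert 887: h=5, slots 5,6 occupied -> index 0.
Insert 538: h=6, slots 6,0,1 occupied -> index 2.
Table: [887, 974, 538, ∅, ∅, 271, 530]

2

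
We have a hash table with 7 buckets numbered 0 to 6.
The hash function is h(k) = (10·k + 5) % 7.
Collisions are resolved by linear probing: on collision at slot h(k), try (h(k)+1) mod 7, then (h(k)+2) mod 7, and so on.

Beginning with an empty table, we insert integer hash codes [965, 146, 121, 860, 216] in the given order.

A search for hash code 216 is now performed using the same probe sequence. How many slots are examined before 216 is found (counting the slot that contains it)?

5

965 hashes to 2; slot 2 is free => place at 2.
146 hashes to 2; 2 taken => place at 3.
121 hashes to 4; slot 4 is free => place at 4.
860 hashes to 2; 2,3,4 taken => place at 5.
216 hashes to 2; 2,3,4,5 taken => place at 6.
Table: [-, -, 965, 146, 121, 860, 216]
Lookup 216: h=2, probe 2,3,4,5,6 → found at 6.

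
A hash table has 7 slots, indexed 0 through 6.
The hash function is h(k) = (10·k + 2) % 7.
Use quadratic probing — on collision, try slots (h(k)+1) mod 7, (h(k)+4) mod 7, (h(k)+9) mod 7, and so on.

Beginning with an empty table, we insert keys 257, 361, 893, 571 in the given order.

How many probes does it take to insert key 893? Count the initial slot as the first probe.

257: h=3 → slot 3
361: h=0 → slot 0
893: h=0, probe 0,1 → slot 1
571: h=0, probe 0,1,4 → slot 4
Table: [361, 893, -, 257, 571, -, -]

2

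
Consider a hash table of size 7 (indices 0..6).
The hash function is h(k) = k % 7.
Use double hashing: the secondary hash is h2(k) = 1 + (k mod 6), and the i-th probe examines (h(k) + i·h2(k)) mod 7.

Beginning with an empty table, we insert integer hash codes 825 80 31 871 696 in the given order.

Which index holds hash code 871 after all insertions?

0

825 hashes to 6; slot 6 is free → place at 6.
80 hashes to 3; slot 3 is free → place at 3.
31 hashes to 3, h2=2; 3 taken → place at 5.
871 hashes to 3, h2=2; 3,5 taken → place at 0.
696 hashes to 3, h2=1; 3 taken → place at 4.
Table: [871, -, -, 80, 696, 31, 825]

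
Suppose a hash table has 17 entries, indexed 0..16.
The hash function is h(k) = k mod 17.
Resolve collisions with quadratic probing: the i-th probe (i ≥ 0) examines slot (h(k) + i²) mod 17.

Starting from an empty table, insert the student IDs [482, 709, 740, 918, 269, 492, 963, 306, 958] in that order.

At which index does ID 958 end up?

482 hashes to 6; slot 6 is free -> place at 6.
709 hashes to 12; slot 12 is free -> place at 12.
740 hashes to 9; slot 9 is free -> place at 9.
918 hashes to 0; slot 0 is free -> place at 0.
269 hashes to 14; slot 14 is free -> place at 14.
492 hashes to 16; slot 16 is free -> place at 16.
963 hashes to 11; slot 11 is free -> place at 11.
306 hashes to 0; 0 taken -> place at 1.
958 hashes to 6; 6 taken -> place at 7.
Table: [918, 306, ∅, ∅, ∅, ∅, 482, 958, ∅, 740, ∅, 963, 709, ∅, 269, ∅, 492]

7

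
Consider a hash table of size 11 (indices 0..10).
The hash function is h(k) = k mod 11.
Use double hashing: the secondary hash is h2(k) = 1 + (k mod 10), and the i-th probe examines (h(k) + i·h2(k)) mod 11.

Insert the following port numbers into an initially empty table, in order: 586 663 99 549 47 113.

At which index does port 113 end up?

4

586: h=3 => slot 3
663: h=3, h2=4, probe 3,7 => slot 7
99: h=0 => slot 0
549: h=10 => slot 10
47: h=3, h2=8, probe 3,0,8 => slot 8
113: h=3, h2=4, probe 3,7,0,4 => slot 4
Table: [99, —, —, 586, 113, —, —, 663, 47, —, 549]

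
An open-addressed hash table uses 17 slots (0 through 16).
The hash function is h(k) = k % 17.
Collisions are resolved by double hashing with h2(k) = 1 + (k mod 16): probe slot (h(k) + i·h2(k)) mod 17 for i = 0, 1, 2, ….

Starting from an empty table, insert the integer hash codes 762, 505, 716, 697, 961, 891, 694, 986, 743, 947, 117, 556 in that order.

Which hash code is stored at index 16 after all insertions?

947

Insert 762: h=14, slot 14 empty => index 14.
Insert 505: h=12, slot 12 empty => index 12.
Insert 716: h=2, slot 2 empty => index 2.
Insert 697: h=0, slot 0 empty => index 0.
Insert 961: h=9, slot 9 empty => index 9.
Insert 891: h=7, slot 7 empty => index 7.
Insert 694: h=14, h2=7, slot 14 occupied => index 4.
Insert 986: h=0, h2=11, slot 0 occupied => index 11.
Insert 743: h=12, h2=8, slot 12 occupied => index 3.
Insert 947: h=12, h2=4, slot 12 occupied => index 16.
Insert 117: h=15, slot 15 empty => index 15.
Insert 556: h=12, h2=13, slot 12 occupied => index 8.
Table: [697, ., 716, 743, 694, ., ., 891, 556, 961, ., 986, 505, ., 762, 117, 947]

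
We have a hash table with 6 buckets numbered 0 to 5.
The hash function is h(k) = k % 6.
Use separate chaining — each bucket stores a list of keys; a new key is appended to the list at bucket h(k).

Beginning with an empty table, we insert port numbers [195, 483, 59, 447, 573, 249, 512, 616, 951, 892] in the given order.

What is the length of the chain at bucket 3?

195 -> bucket 3
483 -> bucket 3 (collision)
59 -> bucket 5
447 -> bucket 3 (collision)
573 -> bucket 3 (collision)
249 -> bucket 3 (collision)
512 -> bucket 2
616 -> bucket 4
951 -> bucket 3 (collision)
892 -> bucket 4 (collision)
Final buckets:
0: .
1: .
2: 512
3: 195 -> 483 -> 447 -> 573 -> 249 -> 951
4: 616 -> 892
5: 59

6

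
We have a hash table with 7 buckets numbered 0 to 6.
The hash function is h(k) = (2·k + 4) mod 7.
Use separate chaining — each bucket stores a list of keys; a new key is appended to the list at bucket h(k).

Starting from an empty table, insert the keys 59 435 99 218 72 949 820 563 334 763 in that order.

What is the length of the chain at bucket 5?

Insert 59: h=3, bucket 3 empty → new chain.
Insert 435: h=6, bucket 6 empty → new chain.
Insert 99: h=6, bucket 6 nonempty → append to chain.
Insert 218: h=6, bucket 6 nonempty → append to chain.
Insert 72: h=1, bucket 1 empty → new chain.
Insert 949: h=5, bucket 5 empty → new chain.
Insert 820: h=6, bucket 6 nonempty → append to chain.
Insert 563: h=3, bucket 3 nonempty → append to chain.
Insert 334: h=0, bucket 0 empty → new chain.
Insert 763: h=4, bucket 4 empty → new chain.
Final buckets:
0: 334
1: 72
2: -
3: 59 -> 563
4: 763
5: 949
6: 435 -> 99 -> 218 -> 820

1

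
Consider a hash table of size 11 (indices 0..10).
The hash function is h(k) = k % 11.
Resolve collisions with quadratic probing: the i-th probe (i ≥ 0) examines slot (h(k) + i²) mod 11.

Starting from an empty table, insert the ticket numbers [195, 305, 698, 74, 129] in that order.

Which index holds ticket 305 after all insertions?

Insert 195: h=8, slot 8 empty => index 8.
Insert 305: h=8, slot 8 occupied => index 9.
Insert 698: h=5, slot 5 empty => index 5.
Insert 74: h=8, slots 8,9 occupied => index 1.
Insert 129: h=8, slots 8,9,1 occupied => index 6.
Table: [., 74, ., ., ., 698, 129, ., 195, 305, .]

9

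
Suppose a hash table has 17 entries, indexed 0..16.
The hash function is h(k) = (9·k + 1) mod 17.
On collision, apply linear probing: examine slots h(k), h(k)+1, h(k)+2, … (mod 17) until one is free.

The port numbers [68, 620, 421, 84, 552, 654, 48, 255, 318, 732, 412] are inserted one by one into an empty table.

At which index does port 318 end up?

68: h=1 -> slot 1
620: h=5 -> slot 5
421: h=16 -> slot 16
84: h=9 -> slot 9
552: h=5, probe 5,6 -> slot 6
654: h=5, probe 5,6,7 -> slot 7
48: h=8 -> slot 8
255: h=1, probe 1,2 -> slot 2
318: h=7, probe 7,8,9,10 -> slot 10
732: h=10, probe 10,11 -> slot 11
412: h=3 -> slot 3
Table: [—, 68, 255, 412, —, 620, 552, 654, 48, 84, 318, 732, —, —, —, —, 421]

10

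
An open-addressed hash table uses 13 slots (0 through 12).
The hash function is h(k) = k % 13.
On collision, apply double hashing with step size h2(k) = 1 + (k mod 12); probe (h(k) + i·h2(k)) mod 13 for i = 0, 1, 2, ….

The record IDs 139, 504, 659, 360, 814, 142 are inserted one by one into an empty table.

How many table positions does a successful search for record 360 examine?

139 hashes to 9; slot 9 is free -> place at 9.
504 hashes to 10; slot 10 is free -> place at 10.
659 hashes to 9, h2=12; 9 taken -> place at 8.
360 hashes to 9, h2=1; 9,10 taken -> place at 11.
814 hashes to 8, h2=11; 8 taken -> place at 6.
142 hashes to 12; slot 12 is free -> place at 12.
Table: [_, _, _, _, _, _, 814, _, 659, 139, 504, 360, 142]
Lookup 360: h=9, h2=1, probe 9,10,11 → found at 11.

3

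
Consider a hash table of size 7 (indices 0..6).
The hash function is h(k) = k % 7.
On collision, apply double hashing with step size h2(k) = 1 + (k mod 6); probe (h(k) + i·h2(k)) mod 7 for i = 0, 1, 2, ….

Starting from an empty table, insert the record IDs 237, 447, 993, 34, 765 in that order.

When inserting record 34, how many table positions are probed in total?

2

Insert 237: h=6, slot 6 empty → index 6.
Insert 447: h=6, h2=4, slot 6 occupied → index 3.
Insert 993: h=6, h2=4, slots 6,3 occupied → index 0.
Insert 34: h=6, h2=5, slot 6 occupied → index 4.
Insert 765: h=2, slot 2 empty → index 2.
Table: [993, _, 765, 447, 34, _, 237]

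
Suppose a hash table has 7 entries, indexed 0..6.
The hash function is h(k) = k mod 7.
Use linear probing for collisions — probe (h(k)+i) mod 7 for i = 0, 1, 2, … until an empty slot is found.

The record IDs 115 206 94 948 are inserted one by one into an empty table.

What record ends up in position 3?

115

115: h=3 => slot 3
206: h=3, probe 3,4 => slot 4
94: h=3, probe 3,4,5 => slot 5
948: h=3, probe 3,4,5,6 => slot 6
Table: [_, _, _, 115, 206, 94, 948]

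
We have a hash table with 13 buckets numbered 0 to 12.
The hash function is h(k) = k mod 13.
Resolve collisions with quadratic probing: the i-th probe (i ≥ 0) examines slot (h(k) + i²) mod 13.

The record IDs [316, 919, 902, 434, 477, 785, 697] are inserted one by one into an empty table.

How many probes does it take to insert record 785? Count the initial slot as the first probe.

316: h=4 → slot 4
919: h=9 → slot 9
902: h=5 → slot 5
434: h=5, probe 5,6 → slot 6
477: h=9, probe 9,10 → slot 10
785: h=5, probe 5,6,9,1 → slot 1
697: h=8 → slot 8
Table: [., 785, ., ., 316, 902, 434, ., 697, 919, 477, ., .]

4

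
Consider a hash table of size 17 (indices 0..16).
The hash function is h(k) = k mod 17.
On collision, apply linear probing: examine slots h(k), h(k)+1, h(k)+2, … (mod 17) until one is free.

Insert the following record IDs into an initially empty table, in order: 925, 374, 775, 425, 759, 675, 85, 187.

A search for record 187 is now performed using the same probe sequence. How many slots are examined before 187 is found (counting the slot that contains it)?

4

Insert 925: h=7, slot 7 empty -> index 7.
Insert 374: h=0, slot 0 empty -> index 0.
Insert 775: h=10, slot 10 empty -> index 10.
Insert 425: h=0, slot 0 occupied -> index 1.
Insert 759: h=11, slot 11 empty -> index 11.
Insert 675: h=12, slot 12 empty -> index 12.
Insert 85: h=0, slots 0,1 occupied -> index 2.
Insert 187: h=0, slots 0,1,2 occupied -> index 3.
Table: [374, 425, 85, 187, ∅, ∅, ∅, 925, ∅, ∅, 775, 759, 675, ∅, ∅, ∅, ∅]
Lookup 187: h=0, probe 0,1,2,3 → found at 3.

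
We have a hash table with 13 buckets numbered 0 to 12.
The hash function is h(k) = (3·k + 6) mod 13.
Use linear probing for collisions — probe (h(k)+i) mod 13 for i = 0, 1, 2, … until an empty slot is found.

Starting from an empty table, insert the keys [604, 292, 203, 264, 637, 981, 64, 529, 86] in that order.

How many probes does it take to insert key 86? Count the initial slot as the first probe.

Insert 604: h=11, slot 11 empty => index 11.
Insert 292: h=11, slot 11 occupied => index 12.
Insert 203: h=4, slot 4 empty => index 4.
Insert 264: h=5, slot 5 empty => index 5.
Insert 637: h=6, slot 6 empty => index 6.
Insert 981: h=11, slots 11,12 occupied => index 0.
Insert 64: h=3, slot 3 empty => index 3.
Insert 529: h=7, slot 7 empty => index 7.
Insert 86: h=4, slots 4,5,6,7 occupied => index 8.
Table: [981, _, _, 64, 203, 264, 637, 529, 86, _, _, 604, 292]

5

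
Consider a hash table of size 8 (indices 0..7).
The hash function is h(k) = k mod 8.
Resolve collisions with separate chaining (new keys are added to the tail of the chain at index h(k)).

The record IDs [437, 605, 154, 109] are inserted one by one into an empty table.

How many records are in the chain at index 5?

3

437 → bucket 5
605 → bucket 5 (collision)
154 → bucket 2
109 → bucket 5 (collision)
Final buckets:
0: _
1: _
2: 154
3: _
4: _
5: 437 -> 605 -> 109
6: _
7: _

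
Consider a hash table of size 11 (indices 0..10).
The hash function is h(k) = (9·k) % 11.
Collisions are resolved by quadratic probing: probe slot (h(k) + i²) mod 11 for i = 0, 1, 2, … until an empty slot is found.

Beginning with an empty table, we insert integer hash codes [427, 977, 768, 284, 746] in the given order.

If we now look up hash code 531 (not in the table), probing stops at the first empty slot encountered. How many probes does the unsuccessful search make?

427: h=4 → slot 4
977: h=4, probe 4,5 → slot 5
768: h=4, probe 4,5,8 → slot 8
284: h=4, probe 4,5,8,2 → slot 2
746: h=4, probe 4,5,8,2,9 → slot 9
Table: [-, -, 284, -, 427, 977, -, -, 768, 746, -]
Lookup 531: h=5, probe 5,6 → slot 6 empty, not found.

2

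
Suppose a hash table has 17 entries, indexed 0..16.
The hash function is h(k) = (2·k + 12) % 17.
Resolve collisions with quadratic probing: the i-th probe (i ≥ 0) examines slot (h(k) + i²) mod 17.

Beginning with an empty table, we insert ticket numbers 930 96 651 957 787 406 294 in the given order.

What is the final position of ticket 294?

14

930: h=2 => slot 2
96: h=0 => slot 0
651: h=5 => slot 5
957: h=5, probe 5,6 => slot 6
787: h=5, probe 5,6,9 => slot 9
406: h=8 => slot 8
294: h=5, probe 5,6,9,14 => slot 14
Table: [96, ∅, 930, ∅, ∅, 651, 957, ∅, 406, 787, ∅, ∅, ∅, ∅, 294, ∅, ∅]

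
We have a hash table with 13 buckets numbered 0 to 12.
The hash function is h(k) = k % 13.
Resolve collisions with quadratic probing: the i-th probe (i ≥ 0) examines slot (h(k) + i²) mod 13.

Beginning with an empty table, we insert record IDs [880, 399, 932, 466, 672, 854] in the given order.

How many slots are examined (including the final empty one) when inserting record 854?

5

880 hashes to 9; slot 9 is free -> place at 9.
399 hashes to 9; 9 taken -> place at 10.
932 hashes to 9; 9,10 taken -> place at 0.
466 hashes to 11; slot 11 is free -> place at 11.
672 hashes to 9; 9,10,0 taken -> place at 5.
854 hashes to 9; 9,10,0,5 taken -> place at 12.
Table: [932, ., ., ., ., 672, ., ., ., 880, 399, 466, 854]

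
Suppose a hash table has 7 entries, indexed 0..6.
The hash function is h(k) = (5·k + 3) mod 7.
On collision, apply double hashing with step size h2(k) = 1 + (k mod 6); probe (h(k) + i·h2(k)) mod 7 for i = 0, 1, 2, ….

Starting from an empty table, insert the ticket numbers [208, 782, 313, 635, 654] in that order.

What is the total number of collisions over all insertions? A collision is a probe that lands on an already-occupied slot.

208 hashes to 0; slot 0 is free -> place at 0.
782 hashes to 0, h2=3; 0 taken -> place at 3.
313 hashes to 0, h2=2; 0 taken -> place at 2.
635 hashes to 0, h2=6; 0 taken -> place at 6.
654 hashes to 4; slot 4 is free -> place at 4.
Table: [208, ∅, 313, 782, 654, ∅, 635]

3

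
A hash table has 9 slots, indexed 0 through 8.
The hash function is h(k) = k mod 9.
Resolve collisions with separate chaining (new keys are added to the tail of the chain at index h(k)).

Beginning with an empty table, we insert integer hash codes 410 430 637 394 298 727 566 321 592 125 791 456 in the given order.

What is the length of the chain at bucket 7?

5

410 → bucket 5
430 → bucket 7
637 → bucket 7 (collision)
394 → bucket 7 (collision)
298 → bucket 1
727 → bucket 7 (collision)
566 → bucket 8
321 → bucket 6
592 → bucket 7 (collision)
125 → bucket 8 (collision)
791 → bucket 8 (collision)
456 → bucket 6 (collision)
Final buckets:
0: —
1: 298
2: —
3: —
4: —
5: 410
6: 321 -> 456
7: 430 -> 637 -> 394 -> 727 -> 592
8: 566 -> 125 -> 791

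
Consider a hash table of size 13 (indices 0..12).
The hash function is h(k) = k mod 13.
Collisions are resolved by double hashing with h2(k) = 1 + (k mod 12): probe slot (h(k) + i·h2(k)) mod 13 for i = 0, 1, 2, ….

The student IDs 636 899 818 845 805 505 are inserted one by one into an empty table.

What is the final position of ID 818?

636 hashes to 12; slot 12 is free → place at 12.
899 hashes to 2; slot 2 is free → place at 2.
818 hashes to 12, h2=3; 12,2 taken → place at 5.
845 hashes to 0; slot 0 is free → place at 0.
805 hashes to 12, h2=2; 12 taken → place at 1.
505 hashes to 11; slot 11 is free → place at 11.
Table: [845, 805, 899, ., ., 818, ., ., ., ., ., 505, 636]

5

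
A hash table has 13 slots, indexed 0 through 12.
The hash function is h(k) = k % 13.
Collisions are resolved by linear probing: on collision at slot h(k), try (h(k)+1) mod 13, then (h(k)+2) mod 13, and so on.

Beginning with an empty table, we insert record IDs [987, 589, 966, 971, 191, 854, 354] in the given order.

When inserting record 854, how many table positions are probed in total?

Insert 987: h=12, slot 12 empty => index 12.
Insert 589: h=4, slot 4 empty => index 4.
Insert 966: h=4, slot 4 occupied => index 5.
Insert 971: h=9, slot 9 empty => index 9.
Insert 191: h=9, slot 9 occupied => index 10.
Insert 854: h=9, slots 9,10 occupied => index 11.
Insert 354: h=3, slot 3 empty => index 3.
Table: [-, -, -, 354, 589, 966, -, -, -, 971, 191, 854, 987]

3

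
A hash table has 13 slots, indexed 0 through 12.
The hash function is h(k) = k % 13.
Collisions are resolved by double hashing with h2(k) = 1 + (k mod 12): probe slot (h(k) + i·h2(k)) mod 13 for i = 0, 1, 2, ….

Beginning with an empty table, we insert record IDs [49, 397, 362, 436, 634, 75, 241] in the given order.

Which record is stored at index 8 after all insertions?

Insert 49: h=10, slot 10 empty => index 10.
Insert 397: h=7, slot 7 empty => index 7.
Insert 362: h=11, slot 11 empty => index 11.
Insert 436: h=7, h2=5, slot 7 occupied => index 12.
Insert 634: h=10, h2=11, slot 10 occupied => index 8.
Insert 75: h=10, h2=4, slot 10 occupied => index 1.
Insert 241: h=7, h2=2, slot 7 occupied => index 9.
Table: [∅, 75, ∅, ∅, ∅, ∅, ∅, 397, 634, 241, 49, 362, 436]

634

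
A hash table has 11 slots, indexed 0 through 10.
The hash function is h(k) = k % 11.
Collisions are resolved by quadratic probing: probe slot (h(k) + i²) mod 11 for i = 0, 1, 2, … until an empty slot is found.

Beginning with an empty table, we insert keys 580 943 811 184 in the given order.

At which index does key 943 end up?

9

580 hashes to 8; slot 8 is free → place at 8.
943 hashes to 8; 8 taken → place at 9.
811 hashes to 8; 8,9 taken → place at 1.
184 hashes to 8; 8,9,1 taken → place at 6.
Table: [_, 811, _, _, _, _, 184, _, 580, 943, _]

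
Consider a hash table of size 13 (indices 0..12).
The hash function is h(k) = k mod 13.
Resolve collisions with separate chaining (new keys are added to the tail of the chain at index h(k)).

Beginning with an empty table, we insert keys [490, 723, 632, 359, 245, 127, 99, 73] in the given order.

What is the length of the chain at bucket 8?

5

Insert 490: h=9, bucket 9 empty -> new chain.
Insert 723: h=8, bucket 8 empty -> new chain.
Insert 632: h=8, bucket 8 nonempty -> append to chain.
Insert 359: h=8, bucket 8 nonempty -> append to chain.
Insert 245: h=11, bucket 11 empty -> new chain.
Insert 127: h=10, bucket 10 empty -> new chain.
Insert 99: h=8, bucket 8 nonempty -> append to chain.
Insert 73: h=8, bucket 8 nonempty -> append to chain.
Final buckets:
0: —
1: —
2: —
3: —
4: —
5: —
6: —
7: —
8: 723 -> 632 -> 359 -> 99 -> 73
9: 490
10: 127
11: 245
12: —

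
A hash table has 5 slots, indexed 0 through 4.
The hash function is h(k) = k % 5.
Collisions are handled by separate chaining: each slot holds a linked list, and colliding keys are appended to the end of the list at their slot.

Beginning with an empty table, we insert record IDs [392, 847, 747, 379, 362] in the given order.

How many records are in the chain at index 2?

Insert 392: h=2, bucket 2 empty → new chain.
Insert 847: h=2, bucket 2 nonempty → append to chain.
Insert 747: h=2, bucket 2 nonempty → append to chain.
Insert 379: h=4, bucket 4 empty → new chain.
Insert 362: h=2, bucket 2 nonempty → append to chain.
Final buckets:
0: _
1: _
2: 392 -> 847 -> 747 -> 362
3: _
4: 379

4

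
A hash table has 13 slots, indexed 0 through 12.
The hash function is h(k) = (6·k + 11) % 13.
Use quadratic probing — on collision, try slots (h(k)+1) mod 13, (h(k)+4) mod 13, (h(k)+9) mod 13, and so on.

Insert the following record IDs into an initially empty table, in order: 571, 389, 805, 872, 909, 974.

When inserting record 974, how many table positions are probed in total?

5

571: h=5 → slot 5
389: h=5, probe 5,6 → slot 6
805: h=5, probe 5,6,9 → slot 9
872: h=4 → slot 4
909: h=5, probe 5,6,9,1 → slot 1
974: h=5, probe 5,6,9,1,8 → slot 8
Table: [., 909, ., ., 872, 571, 389, ., 974, 805, ., ., .]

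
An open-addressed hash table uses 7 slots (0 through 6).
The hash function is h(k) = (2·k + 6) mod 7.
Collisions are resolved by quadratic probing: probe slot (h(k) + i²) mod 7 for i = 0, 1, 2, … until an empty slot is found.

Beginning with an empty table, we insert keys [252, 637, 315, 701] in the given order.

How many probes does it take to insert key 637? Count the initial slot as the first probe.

2

252 hashes to 6; slot 6 is free => place at 6.
637 hashes to 6; 6 taken => place at 0.
315 hashes to 6; 6,0 taken => place at 3.
701 hashes to 1; slot 1 is free => place at 1.
Table: [637, 701, ., 315, ., ., 252]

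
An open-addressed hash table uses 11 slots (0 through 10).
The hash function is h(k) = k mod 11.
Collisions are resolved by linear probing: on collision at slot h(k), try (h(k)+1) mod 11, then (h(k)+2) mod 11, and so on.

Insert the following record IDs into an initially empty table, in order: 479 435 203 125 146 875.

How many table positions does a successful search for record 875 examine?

3

479: h=6 → slot 6
435: h=6, probe 6,7 → slot 7
203: h=5 → slot 5
125: h=4 → slot 4
146: h=3 → slot 3
875: h=6, probe 6,7,8 → slot 8
Table: [-, -, -, 146, 125, 203, 479, 435, 875, -, -]
Lookup 875: h=6, probe 6,7,8 → found at 8.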